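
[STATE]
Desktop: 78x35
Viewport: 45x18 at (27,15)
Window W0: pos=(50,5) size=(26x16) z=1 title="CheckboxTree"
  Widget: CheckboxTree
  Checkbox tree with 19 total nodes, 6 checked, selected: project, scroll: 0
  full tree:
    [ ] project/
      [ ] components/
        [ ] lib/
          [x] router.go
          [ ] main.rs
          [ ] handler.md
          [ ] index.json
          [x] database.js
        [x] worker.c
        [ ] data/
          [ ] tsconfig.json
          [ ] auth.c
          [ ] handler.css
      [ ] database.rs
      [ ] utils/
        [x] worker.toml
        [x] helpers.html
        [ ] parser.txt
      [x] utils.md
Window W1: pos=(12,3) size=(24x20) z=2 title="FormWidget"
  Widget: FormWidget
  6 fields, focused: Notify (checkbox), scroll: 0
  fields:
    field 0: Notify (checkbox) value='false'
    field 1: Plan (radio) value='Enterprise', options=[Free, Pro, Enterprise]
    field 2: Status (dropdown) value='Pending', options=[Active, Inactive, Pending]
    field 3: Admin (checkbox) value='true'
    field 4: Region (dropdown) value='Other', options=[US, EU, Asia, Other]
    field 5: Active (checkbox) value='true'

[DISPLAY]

        ┃              ┃       [x] database.j
        ┃              ┃     [x] worker.c    
        ┃              ┃     [ ] data/       
        ┃              ┃       [ ] tsconfig.j
        ┃              ┃       [ ] auth.c    
        ┃              ┗━━━━━━━━━━━━━━━━━━━━━
        ┃                                    
━━━━━━━━┛                                    
                                             
                                             
                                             
                                             
                                             
                                             
                                             
                                             
                                             
                                             


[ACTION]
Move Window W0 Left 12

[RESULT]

        ┃  ┃       [x] database.js  ┃        
        ┃  ┃     [x] worker.c       ┃        
        ┃  ┃     [ ] data/          ┃        
        ┃  ┃       [ ] tsconfig.json┃        
        ┃  ┃       [ ] auth.c       ┃        
        ┃  ┗━━━━━━━━━━━━━━━━━━━━━━━━┛        
        ┃                                    
━━━━━━━━┛                                    
                                             
                                             
                                             
                                             
                                             
                                             
                                             
                                             
                                             
                                             


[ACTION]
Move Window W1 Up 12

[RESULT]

        ┃  ┃       [x] database.js  ┃        
        ┃  ┃     [x] worker.c       ┃        
        ┃  ┃     [ ] data/          ┃        
        ┃  ┃       [ ] tsconfig.json┃        
━━━━━━━━┛  ┃       [ ] auth.c       ┃        
           ┗━━━━━━━━━━━━━━━━━━━━━━━━┛        
                                             
                                             
                                             
                                             
                                             
                                             
                                             
                                             
                                             
                                             
                                             
                                             


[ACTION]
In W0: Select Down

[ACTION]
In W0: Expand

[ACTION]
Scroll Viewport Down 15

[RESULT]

        ┃  ┃     [ ] data/          ┃        
        ┃  ┃       [ ] tsconfig.json┃        
━━━━━━━━┛  ┃       [ ] auth.c       ┃        
           ┗━━━━━━━━━━━━━━━━━━━━━━━━┛        
                                             
                                             
                                             
                                             
                                             
                                             
                                             
                                             
                                             
                                             
                                             
                                             
                                             
                                             


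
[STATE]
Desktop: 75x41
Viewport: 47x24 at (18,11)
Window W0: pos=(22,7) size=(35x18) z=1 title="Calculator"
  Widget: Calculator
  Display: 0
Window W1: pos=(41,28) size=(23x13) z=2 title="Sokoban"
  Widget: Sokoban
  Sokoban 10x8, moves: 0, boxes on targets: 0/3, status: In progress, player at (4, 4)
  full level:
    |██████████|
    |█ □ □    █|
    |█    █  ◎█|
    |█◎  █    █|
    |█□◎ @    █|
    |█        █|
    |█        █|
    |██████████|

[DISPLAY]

    ┃┌───┬───┬───┬───┐                ┃        
    ┃│ 7 │ 8 │ 9 │ ÷ │                ┃        
    ┃├───┼───┼───┼───┤                ┃        
    ┃│ 4 │ 5 │ 6 │ × │                ┃        
    ┃├───┼───┼───┼───┤                ┃        
    ┃│ 1 │ 2 │ 3 │ - │                ┃        
    ┃├───┼───┼───┼───┤                ┃        
    ┃│ 0 │ . │ = │ + │                ┃        
    ┃├───┼───┼───┼───┤                ┃        
    ┃│ C │ MC│ MR│ M+│                ┃        
    ┃└───┴───┴───┴───┘                ┃        
    ┃                                 ┃        
    ┃                                 ┃        
    ┗━━━━━━━━━━━━━━━━━━━━━━━━━━━━━━━━━┛        
                                               
                                               
                                               
                       ┏━━━━━━━━━━━━━━━━━━━━━┓ 
                       ┃ Sokoban             ┃ 
                       ┠─────────────────────┨ 
                       ┃██████████           ┃ 
                       ┃█ □ □    █           ┃ 
                       ┃█    █  ◎█           ┃ 
                       ┃█◎  █    █           ┃ 


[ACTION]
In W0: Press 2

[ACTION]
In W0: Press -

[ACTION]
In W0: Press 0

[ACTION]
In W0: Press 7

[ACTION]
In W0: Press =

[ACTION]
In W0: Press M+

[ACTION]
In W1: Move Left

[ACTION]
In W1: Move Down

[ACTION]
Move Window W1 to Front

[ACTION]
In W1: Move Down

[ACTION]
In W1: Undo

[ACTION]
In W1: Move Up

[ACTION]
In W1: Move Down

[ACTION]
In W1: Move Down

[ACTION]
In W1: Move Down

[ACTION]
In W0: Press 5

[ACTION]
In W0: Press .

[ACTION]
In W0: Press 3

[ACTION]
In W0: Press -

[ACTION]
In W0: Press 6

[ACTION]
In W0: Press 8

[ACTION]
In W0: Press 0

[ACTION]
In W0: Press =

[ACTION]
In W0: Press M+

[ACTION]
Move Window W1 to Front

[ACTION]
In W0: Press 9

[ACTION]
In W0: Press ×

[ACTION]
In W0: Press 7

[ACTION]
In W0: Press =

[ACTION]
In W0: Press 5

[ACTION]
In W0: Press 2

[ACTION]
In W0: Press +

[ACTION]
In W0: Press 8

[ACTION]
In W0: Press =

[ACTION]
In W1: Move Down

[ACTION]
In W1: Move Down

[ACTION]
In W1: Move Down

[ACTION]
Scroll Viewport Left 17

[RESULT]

                     ┃┌───┬───┬───┬───┐        
                     ┃│ 7 │ 8 │ 9 │ ÷ │        
                     ┃├───┼───┼───┼───┤        
                     ┃│ 4 │ 5 │ 6 │ × │        
                     ┃├───┼───┼───┼───┤        
                     ┃│ 1 │ 2 │ 3 │ - │        
                     ┃├───┼───┼───┼───┤        
                     ┃│ 0 │ . │ = │ + │        
                     ┃├───┼───┼───┼───┤        
                     ┃│ C │ MC│ MR│ M+│        
                     ┃└───┴───┴───┴───┘        
                     ┃                         
                     ┃                         
                     ┗━━━━━━━━━━━━━━━━━━━━━━━━━
                                               
                                               
                                               
                                        ┏━━━━━━
                                        ┃ Sokob
                                        ┠──────
                                        ┃██████
                                        ┃█ □ □ 
                                        ┃█    █
                                        ┃█◎  █ 


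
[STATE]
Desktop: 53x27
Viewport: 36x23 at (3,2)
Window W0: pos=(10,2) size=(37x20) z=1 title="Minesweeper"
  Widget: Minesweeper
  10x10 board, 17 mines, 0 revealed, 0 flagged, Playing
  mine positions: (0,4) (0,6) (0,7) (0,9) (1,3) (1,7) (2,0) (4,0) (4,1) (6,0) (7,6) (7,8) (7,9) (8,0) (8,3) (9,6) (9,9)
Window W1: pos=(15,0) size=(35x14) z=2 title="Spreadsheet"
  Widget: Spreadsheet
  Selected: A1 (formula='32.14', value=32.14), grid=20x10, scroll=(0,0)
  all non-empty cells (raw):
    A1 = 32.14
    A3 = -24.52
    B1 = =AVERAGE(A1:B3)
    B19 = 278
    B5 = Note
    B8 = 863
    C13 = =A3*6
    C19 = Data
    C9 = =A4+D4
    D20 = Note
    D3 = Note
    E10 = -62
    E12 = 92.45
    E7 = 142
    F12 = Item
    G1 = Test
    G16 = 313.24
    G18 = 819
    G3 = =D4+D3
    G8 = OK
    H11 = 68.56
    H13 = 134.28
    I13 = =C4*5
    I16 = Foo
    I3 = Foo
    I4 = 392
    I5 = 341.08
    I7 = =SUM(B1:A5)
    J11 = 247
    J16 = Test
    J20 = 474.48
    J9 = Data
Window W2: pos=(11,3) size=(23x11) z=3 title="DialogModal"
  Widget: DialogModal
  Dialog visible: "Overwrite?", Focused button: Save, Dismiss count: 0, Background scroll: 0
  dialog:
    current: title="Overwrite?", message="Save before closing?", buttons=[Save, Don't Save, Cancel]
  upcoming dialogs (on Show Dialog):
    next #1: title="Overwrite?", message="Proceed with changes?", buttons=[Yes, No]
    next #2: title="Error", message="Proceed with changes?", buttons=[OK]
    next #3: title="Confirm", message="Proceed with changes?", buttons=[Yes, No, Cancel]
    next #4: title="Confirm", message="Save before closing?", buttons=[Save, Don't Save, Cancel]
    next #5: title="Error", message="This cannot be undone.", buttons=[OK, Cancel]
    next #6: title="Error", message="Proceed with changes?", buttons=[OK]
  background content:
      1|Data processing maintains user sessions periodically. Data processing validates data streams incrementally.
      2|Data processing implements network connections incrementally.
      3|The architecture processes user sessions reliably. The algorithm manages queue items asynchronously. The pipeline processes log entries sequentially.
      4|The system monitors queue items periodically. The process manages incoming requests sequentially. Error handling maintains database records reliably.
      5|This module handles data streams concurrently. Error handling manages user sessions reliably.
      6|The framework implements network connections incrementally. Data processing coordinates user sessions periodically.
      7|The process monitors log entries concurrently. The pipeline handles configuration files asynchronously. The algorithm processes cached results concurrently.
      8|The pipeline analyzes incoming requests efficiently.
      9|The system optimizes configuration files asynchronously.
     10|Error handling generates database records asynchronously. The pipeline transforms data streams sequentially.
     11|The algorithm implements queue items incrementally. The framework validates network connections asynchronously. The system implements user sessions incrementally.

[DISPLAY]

       ┏━━━━┠───────────────────────
       ┃┏━━━━━━━━━━━━━━━━━━━━━┓     
       ┠┃ DialogModal         ┃     
       ┃┠─────────────────────┨-----
       ┃┃Data processing maint┃     
       ┃┃Da┌───────────────┐le┃ 0   
       ┃┃Th│   Overwrite?  │oc┃ 0   
       ┃┃Th│Save before clo│ q┃ 0   
       ┃┃Th│[Save]  Don't S│ d┃     
       ┃┃Th└───────────────┘me┃ 0   
       ┃┃The process monitors ┃ 0   
       ┃┗━━━━━━━━━━━━━━━━━━━━━┛━━━━━
       ┃■■■■■■■■■■                  
       ┃                            
       ┃                            
       ┃                            
       ┃                            
       ┃                            
       ┃                            
       ┗━━━━━━━━━━━━━━━━━━━━━━━━━━━━
                                    
                                    
                                    


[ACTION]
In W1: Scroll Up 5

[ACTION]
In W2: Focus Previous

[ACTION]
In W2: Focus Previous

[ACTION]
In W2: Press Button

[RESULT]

       ┏━━━━┠───────────────────────
       ┃┏━━━━━━━━━━━━━━━━━━━━━┓     
       ┠┃ DialogModal         ┃     
       ┃┠─────────────────────┨-----
       ┃┃Data processing maint┃     
       ┃┃Data processing imple┃ 0   
       ┃┃The architecture proc┃ 0   
       ┃┃The system monitors q┃ 0   
       ┃┃This module handles d┃     
       ┃┃The framework impleme┃ 0   
       ┃┃The process monitors ┃ 0   
       ┃┗━━━━━━━━━━━━━━━━━━━━━┛━━━━━
       ┃■■■■■■■■■■                  
       ┃                            
       ┃                            
       ┃                            
       ┃                            
       ┃                            
       ┃                            
       ┗━━━━━━━━━━━━━━━━━━━━━━━━━━━━
                                    
                                    
                                    


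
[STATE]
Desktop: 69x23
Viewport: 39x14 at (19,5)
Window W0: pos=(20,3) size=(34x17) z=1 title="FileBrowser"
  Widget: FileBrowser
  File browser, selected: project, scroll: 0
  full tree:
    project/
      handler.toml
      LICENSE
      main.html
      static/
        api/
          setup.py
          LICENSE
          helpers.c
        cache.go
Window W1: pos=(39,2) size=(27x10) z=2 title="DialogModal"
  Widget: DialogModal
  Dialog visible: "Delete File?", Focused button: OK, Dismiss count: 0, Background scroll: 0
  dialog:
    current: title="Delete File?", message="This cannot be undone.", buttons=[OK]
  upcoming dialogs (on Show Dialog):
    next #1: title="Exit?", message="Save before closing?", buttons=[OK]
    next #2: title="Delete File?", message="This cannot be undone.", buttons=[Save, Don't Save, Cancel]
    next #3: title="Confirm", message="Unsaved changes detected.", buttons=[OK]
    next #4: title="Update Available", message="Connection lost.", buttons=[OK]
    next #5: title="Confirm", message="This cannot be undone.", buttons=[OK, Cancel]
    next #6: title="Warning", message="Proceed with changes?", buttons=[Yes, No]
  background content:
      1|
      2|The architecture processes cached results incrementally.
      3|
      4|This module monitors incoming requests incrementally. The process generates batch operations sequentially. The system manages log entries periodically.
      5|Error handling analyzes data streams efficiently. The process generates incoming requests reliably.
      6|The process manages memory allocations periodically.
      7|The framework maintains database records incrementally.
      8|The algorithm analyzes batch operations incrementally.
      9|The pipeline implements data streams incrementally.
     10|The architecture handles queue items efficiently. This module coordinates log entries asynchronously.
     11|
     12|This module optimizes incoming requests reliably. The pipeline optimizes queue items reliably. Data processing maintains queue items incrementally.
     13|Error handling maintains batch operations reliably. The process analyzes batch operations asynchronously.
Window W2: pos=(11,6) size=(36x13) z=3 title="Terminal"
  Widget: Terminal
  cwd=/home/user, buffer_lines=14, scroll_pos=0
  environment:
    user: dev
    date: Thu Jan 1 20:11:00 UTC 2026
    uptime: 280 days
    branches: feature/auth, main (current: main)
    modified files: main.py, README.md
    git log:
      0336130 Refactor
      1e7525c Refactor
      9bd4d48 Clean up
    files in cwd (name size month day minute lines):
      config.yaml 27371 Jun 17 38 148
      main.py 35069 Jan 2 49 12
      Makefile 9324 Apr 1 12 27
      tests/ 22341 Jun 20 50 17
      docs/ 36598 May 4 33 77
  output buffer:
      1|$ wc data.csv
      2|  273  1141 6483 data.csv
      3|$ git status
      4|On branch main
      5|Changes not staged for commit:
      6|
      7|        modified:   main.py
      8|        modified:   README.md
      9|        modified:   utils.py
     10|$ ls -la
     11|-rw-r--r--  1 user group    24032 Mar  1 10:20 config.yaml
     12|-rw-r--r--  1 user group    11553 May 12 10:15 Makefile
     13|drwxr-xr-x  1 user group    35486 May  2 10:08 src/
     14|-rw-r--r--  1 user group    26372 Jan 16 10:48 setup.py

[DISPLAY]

 ┠──────────────────┃  ┌───────────────
━━━━━━━━━━━━━━━━━━━━━━━━━━━┓Delete File
al                         ┃ cannot be 
───────────────────────────┨    [OK]   
ta.csv                     ┃───────────
1141 6483 data.csv         ┃cess manage
tatus                      ┃━━━━━━━━━━━
ch main                    ┃      ┃    
 not staged for commit:    ┃      ┃    
                           ┃      ┃    
 modified:   main.py       ┃      ┃    
 modified:   README.md     ┃      ┃    
 modified:   utils.py      ┃      ┃    
━━━━━━━━━━━━━━━━━━━━━━━━━━━┛      ┃    


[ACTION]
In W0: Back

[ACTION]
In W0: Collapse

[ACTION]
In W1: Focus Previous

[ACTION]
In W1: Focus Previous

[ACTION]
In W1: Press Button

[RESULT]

 ┠──────────────────┃                  
━━━━━━━━━━━━━━━━━━━━━━━━━━━┓hitecture p
al                         ┃           
───────────────────────────┨dule monito
ta.csv                     ┃andling ana
1141 6483 data.csv         ┃cess manage
tatus                      ┃━━━━━━━━━━━
ch main                    ┃      ┃    
 not staged for commit:    ┃      ┃    
                           ┃      ┃    
 modified:   main.py       ┃      ┃    
 modified:   README.md     ┃      ┃    
 modified:   utils.py      ┃      ┃    
━━━━━━━━━━━━━━━━━━━━━━━━━━━┛      ┃    


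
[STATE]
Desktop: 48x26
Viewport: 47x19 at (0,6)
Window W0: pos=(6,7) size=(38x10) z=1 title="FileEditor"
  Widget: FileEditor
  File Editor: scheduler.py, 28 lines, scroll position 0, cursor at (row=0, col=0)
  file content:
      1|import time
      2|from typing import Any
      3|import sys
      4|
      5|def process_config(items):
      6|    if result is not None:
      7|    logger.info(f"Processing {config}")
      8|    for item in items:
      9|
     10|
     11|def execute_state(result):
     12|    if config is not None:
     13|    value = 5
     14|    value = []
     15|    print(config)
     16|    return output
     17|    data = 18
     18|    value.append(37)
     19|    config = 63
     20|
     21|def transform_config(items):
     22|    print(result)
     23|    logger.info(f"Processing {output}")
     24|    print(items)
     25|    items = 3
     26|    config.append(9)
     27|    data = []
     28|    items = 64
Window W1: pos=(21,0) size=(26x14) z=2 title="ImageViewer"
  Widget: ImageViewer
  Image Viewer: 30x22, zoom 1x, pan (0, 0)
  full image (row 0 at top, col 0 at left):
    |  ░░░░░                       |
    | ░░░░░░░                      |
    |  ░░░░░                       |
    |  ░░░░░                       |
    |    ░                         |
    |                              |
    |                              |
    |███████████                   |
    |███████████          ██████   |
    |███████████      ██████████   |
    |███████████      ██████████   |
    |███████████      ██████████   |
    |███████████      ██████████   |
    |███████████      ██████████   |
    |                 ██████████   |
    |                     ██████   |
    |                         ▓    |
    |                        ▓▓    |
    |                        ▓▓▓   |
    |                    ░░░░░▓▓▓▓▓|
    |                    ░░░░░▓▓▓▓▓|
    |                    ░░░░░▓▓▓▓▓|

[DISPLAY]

                     ┃  ░░░░░                 ┃
      ┏━━━━━━━━━━━━━━┃    ░                   ┃
      ┃ FileEditor   ┃                        ┃
      ┠──────────────┃                        ┃
      ┃█mport time   ┃███████████             ┃
      ┃from typing im┃███████████          ███┃
      ┃import sys    ┃███████████      ███████┃
      ┃              ┗━━━━━━━━━━━━━━━━━━━━━━━━┛
      ┃def process_config(items):         ░┃   
      ┃    if result is not None:         ▼┃   
      ┗━━━━━━━━━━━━━━━━━━━━━━━━━━━━━━━━━━━━┛   
                                               
                                               
                                               
                                               
                                               
                                               
                                               
                                               


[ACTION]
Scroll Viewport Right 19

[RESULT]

                    ┃  ░░░░░                 ┃ 
     ┏━━━━━━━━━━━━━━┃    ░                   ┃ 
     ┃ FileEditor   ┃                        ┃ 
     ┠──────────────┃                        ┃ 
     ┃█mport time   ┃███████████             ┃ 
     ┃from typing im┃███████████          ███┃ 
     ┃import sys    ┃███████████      ███████┃ 
     ┃              ┗━━━━━━━━━━━━━━━━━━━━━━━━┛ 
     ┃def process_config(items):         ░┃    
     ┃    if result is not None:         ▼┃    
     ┗━━━━━━━━━━━━━━━━━━━━━━━━━━━━━━━━━━━━┛    
                                               
                                               
                                               
                                               
                                               
                                               
                                               
                                               


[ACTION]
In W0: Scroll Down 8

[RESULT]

                    ┃  ░░░░░                 ┃ 
     ┏━━━━━━━━━━━━━━┃    ░                   ┃ 
     ┃ FileEditor   ┃                        ┃ 
     ┠──────────────┃                        ┃ 
     ┃              ┃███████████             ┃ 
     ┃              ┃███████████          ███┃ 
     ┃def execute_st┃███████████      ███████┃ 
     ┃    if config ┗━━━━━━━━━━━━━━━━━━━━━━━━┛ 
     ┃    value = 5                      ░┃    
     ┃    value = []                     ▼┃    
     ┗━━━━━━━━━━━━━━━━━━━━━━━━━━━━━━━━━━━━┛    
                                               
                                               
                                               
                                               
                                               
                                               
                                               
                                               


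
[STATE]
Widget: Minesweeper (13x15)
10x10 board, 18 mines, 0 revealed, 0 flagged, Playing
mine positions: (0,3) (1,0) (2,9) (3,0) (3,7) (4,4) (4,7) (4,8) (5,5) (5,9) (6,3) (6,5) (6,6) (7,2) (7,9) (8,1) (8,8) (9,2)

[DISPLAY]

■■■■■■■■■■   
■■■■■■■■■■   
■■■■■■■■■■   
■■■■■■■■■■   
■■■■■■■■■■   
■■■■■■■■■■   
■■■■■■■■■■   
■■■■■■■■■■   
■■■■■■■■■■   
■■■■■■■■■■   
             
             
             
             
             


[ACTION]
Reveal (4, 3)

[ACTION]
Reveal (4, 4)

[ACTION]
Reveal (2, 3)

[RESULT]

■■■✹■■■■■■   
✹■■■■■■■■■   
■■■■■■■■■✹   
✹■■■■■■✹■■   
■■■1✹■■✹✹■   
■■■■■✹■■■✹   
■■■✹■✹✹■■■   
■■✹■■■■■■✹   
■✹■■■■■■✹■   
■■✹■■■■■■■   
             
             
             
             
             


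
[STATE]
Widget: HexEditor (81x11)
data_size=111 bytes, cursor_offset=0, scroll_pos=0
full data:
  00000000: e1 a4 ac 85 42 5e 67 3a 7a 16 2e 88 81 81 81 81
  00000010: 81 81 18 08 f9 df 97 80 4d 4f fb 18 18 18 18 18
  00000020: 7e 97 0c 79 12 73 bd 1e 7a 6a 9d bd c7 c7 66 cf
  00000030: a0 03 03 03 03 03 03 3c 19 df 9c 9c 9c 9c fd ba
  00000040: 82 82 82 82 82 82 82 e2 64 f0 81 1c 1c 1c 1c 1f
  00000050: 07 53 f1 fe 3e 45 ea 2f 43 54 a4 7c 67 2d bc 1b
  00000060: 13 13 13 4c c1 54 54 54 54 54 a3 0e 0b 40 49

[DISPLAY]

00000000  E1 a4 ac 85 42 5e 67 3a  7a 16 2e 88 81 81 81 81  |....B^g:z.......|   
00000010  81 81 18 08 f9 df 97 80  4d 4f fb 18 18 18 18 18  |........MO......|   
00000020  7e 97 0c 79 12 73 bd 1e  7a 6a 9d bd c7 c7 66 cf  |~..y.s..zj....f.|   
00000030  a0 03 03 03 03 03 03 3c  19 df 9c 9c 9c 9c fd ba  |.......<........|   
00000040  82 82 82 82 82 82 82 e2  64 f0 81 1c 1c 1c 1c 1f  |........d.......|   
00000050  07 53 f1 fe 3e 45 ea 2f  43 54 a4 7c 67 2d bc 1b  |.S..>E./CT.|g-..|   
00000060  13 13 13 4c c1 54 54 54  54 54 a3 0e 0b 40 49     |...L.TTTTT...@I |   
                                                                                 
                                                                                 
                                                                                 
                                                                                 


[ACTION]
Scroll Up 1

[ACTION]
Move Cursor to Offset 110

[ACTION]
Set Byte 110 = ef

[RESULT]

00000000  e1 a4 ac 85 42 5e 67 3a  7a 16 2e 88 81 81 81 81  |....B^g:z.......|   
00000010  81 81 18 08 f9 df 97 80  4d 4f fb 18 18 18 18 18  |........MO......|   
00000020  7e 97 0c 79 12 73 bd 1e  7a 6a 9d bd c7 c7 66 cf  |~..y.s..zj....f.|   
00000030  a0 03 03 03 03 03 03 3c  19 df 9c 9c 9c 9c fd ba  |.......<........|   
00000040  82 82 82 82 82 82 82 e2  64 f0 81 1c 1c 1c 1c 1f  |........d.......|   
00000050  07 53 f1 fe 3e 45 ea 2f  43 54 a4 7c 67 2d bc 1b  |.S..>E./CT.|g-..|   
00000060  13 13 13 4c c1 54 54 54  54 54 a3 0e 0b 40 EF     |...L.TTTTT...@. |   
                                                                                 
                                                                                 
                                                                                 
                                                                                 


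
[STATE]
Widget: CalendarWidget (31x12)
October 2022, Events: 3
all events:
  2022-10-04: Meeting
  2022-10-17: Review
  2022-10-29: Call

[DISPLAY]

          October 2022         
Mo Tu We Th Fr Sa Su           
                1  2           
 3  4*  5  6  7  8  9          
10 11 12 13 14 15 16           
17* 18 19 20 21 22 23          
24 25 26 27 28 29* 30          
31                             
                               
                               
                               
                               


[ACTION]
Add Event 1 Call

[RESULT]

          October 2022         
Mo Tu We Th Fr Sa Su           
                1*  2          
 3  4*  5  6  7  8  9          
10 11 12 13 14 15 16           
17* 18 19 20 21 22 23          
24 25 26 27 28 29* 30          
31                             
                               
                               
                               
                               


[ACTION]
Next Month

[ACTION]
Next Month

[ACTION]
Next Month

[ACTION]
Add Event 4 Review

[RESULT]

          January 2023         
Mo Tu We Th Fr Sa Su           
                   1           
 2  3  4*  5  6  7  8          
 9 10 11 12 13 14 15           
16 17 18 19 20 21 22           
23 24 25 26 27 28 29           
30 31                          
                               
                               
                               
                               


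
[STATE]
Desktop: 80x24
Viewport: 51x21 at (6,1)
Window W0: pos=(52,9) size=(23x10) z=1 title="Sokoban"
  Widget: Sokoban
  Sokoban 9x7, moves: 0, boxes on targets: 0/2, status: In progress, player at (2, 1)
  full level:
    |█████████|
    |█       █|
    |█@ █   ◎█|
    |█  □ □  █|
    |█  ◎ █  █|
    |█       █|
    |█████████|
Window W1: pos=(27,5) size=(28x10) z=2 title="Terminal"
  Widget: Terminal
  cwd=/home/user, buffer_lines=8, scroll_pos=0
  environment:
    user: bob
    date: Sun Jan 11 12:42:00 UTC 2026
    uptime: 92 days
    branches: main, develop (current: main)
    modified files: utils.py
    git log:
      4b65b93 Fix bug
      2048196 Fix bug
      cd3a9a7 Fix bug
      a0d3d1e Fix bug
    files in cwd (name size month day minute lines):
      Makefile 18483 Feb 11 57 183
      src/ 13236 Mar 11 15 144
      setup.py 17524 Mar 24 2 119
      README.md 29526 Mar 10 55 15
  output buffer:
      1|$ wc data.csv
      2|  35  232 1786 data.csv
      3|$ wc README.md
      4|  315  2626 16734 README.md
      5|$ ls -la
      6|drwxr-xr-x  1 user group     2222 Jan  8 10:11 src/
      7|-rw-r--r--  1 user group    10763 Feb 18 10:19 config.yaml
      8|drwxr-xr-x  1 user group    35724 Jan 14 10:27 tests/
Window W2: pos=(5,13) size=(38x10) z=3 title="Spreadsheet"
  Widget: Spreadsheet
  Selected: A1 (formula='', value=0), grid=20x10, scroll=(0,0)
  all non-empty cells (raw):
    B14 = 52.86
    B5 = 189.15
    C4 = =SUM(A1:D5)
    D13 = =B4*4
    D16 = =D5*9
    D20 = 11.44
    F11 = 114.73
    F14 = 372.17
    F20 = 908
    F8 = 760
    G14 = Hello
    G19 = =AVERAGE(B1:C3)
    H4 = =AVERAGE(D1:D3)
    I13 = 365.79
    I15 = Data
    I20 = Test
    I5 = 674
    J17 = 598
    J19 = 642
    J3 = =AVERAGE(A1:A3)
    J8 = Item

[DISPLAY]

                                                   
                                                   
                                                   
                                                   
                     ┏━━━━━━━━━━━━━━━━━━━━━━━━━━┓  
                     ┃ Terminal                 ┃  
                     ┠──────────────────────────┨  
                     ┃$ wc data.csv             ┃  
                     ┃  35  232 1786 data.csv   ┃━━
                     ┃$ wc README.md            ┃ok
                     ┃  315  2626 16734 README.m┃──
                     ┃$ ls -la                  ┃██
━━━━━━━━━━━━━━━━━━━━━━━━━━━━━━━━━━━━┓ser group  ┃  
 Spreadsheet                        ┃━━━━━━━━━━━┛ █
────────────────────────────────────┨         ┃█  □
A1:                                 ┃         ┃█  ◎
       A       B       C       D    ┃         ┃█   
------------------------------------┃         ┗━━━━
  1      [0]       0       0       0┃              
  2        0       0       0       0┃              
  3        0       0       0       0┃              


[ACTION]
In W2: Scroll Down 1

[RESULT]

                                                   
                                                   
                                                   
                                                   
                     ┏━━━━━━━━━━━━━━━━━━━━━━━━━━┓  
                     ┃ Terminal                 ┃  
                     ┠──────────────────────────┨  
                     ┃$ wc data.csv             ┃  
                     ┃  35  232 1786 data.csv   ┃━━
                     ┃$ wc README.md            ┃ok
                     ┃  315  2626 16734 README.m┃──
                     ┃$ ls -la                  ┃██
━━━━━━━━━━━━━━━━━━━━━━━━━━━━━━━━━━━━┓ser group  ┃  
 Spreadsheet                        ┃━━━━━━━━━━━┛ █
────────────────────────────────────┨         ┃█  □
A1:                                 ┃         ┃█  ◎
       A       B       C       D    ┃         ┃█   
------------------------------------┃         ┗━━━━
  2        0       0       0       0┃              
  3        0       0       0       0┃              
  4        0       0#CIRC!         0┃              


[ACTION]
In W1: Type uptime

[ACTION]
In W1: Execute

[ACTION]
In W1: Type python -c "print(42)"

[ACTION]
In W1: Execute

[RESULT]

                                                   
                                                   
                                                   
                                                   
                     ┏━━━━━━━━━━━━━━━━━━━━━━━━━━┓  
                     ┃ Terminal                 ┃  
                     ┠──────────────────────────┨  
                     ┃drwxr-xr-x  1 user group  ┃  
                     ┃$ uptime                  ┃━━
                     ┃ 10:00  up 92 days        ┃ok
                     ┃$ python -c "print(42)"   ┃──
                     ┃42                        ┃██
━━━━━━━━━━━━━━━━━━━━━━━━━━━━━━━━━━━━┓           ┃  
 Spreadsheet                        ┃━━━━━━━━━━━┛ █
────────────────────────────────────┨         ┃█  □
A1:                                 ┃         ┃█  ◎
       A       B       C       D    ┃         ┃█   
------------------------------------┃         ┗━━━━
  2        0       0       0       0┃              
  3        0       0       0       0┃              
  4        0       0#CIRC!         0┃              


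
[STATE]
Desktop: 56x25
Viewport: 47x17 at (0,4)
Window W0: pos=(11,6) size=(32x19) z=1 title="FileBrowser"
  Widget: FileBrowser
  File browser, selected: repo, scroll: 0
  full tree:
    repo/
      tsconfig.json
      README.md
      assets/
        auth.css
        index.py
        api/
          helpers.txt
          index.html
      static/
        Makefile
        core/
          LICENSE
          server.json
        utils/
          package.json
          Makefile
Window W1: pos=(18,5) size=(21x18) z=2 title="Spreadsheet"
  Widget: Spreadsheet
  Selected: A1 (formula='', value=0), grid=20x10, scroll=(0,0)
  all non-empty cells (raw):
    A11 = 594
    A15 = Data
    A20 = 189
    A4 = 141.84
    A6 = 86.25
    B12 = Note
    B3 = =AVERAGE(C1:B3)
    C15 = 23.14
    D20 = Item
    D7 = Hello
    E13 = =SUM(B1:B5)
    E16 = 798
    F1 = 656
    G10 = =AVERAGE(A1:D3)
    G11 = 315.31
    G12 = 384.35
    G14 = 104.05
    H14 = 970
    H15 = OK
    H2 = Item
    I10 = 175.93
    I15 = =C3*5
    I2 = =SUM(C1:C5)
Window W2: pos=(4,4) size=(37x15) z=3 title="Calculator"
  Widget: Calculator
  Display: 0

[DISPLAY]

    ┏━━━━━━━━━━━━━━━━━━━━━━━━━━━━━━━━━━━┓      
    ┃ Calculator                        ┃      
    ┠───────────────────────────────────┨━┓    
    ┃                                  0┃ ┃    
    ┃┌───┬───┬───┬───┐                  ┃─┨    
    ┃│ 7 │ 8 │ 9 │ ÷ │                  ┃ ┃    
    ┃├───┼───┼───┼───┤                  ┃ ┃    
    ┃│ 4 │ 5 │ 6 │ × │                  ┃ ┃    
    ┃├───┼───┼───┼───┤                  ┃ ┃    
    ┃│ 1 │ 2 │ 3 │ - │                  ┃ ┃    
    ┃├───┼───┼───┼───┤                  ┃ ┃    
    ┃│ 0 │ . │ = │ + │                  ┃ ┃    
    ┃├───┼───┼───┼───┤                  ┃ ┃    
    ┃│ C │ MC│ MR│ M+│                  ┃ ┃    
    ┗━━━━━━━━━━━━━━━━━━━━━━━━━━━━━━━━━━━┛ ┃    
           ┃      ┃  9        0       ┃   ┃    
           ┃      ┃ 10        0       ┃   ┃    


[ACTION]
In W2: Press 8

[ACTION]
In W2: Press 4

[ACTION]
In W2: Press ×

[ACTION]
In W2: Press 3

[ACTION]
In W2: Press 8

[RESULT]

    ┏━━━━━━━━━━━━━━━━━━━━━━━━━━━━━━━━━━━┓      
    ┃ Calculator                        ┃      
    ┠───────────────────────────────────┨━┓    
    ┃                                 38┃ ┃    
    ┃┌───┬───┬───┬───┐                  ┃─┨    
    ┃│ 7 │ 8 │ 9 │ ÷ │                  ┃ ┃    
    ┃├───┼───┼───┼───┤                  ┃ ┃    
    ┃│ 4 │ 5 │ 6 │ × │                  ┃ ┃    
    ┃├───┼───┼───┼───┤                  ┃ ┃    
    ┃│ 1 │ 2 │ 3 │ - │                  ┃ ┃    
    ┃├───┼───┼───┼───┤                  ┃ ┃    
    ┃│ 0 │ . │ = │ + │                  ┃ ┃    
    ┃├───┼───┼───┼───┤                  ┃ ┃    
    ┃│ C │ MC│ MR│ M+│                  ┃ ┃    
    ┗━━━━━━━━━━━━━━━━━━━━━━━━━━━━━━━━━━━┛ ┃    
           ┃      ┃  9        0       ┃   ┃    
           ┃      ┃ 10        0       ┃   ┃    
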